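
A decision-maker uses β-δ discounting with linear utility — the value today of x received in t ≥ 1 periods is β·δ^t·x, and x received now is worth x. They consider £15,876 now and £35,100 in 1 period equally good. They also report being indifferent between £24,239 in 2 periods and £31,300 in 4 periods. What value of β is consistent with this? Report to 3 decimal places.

From the later pair, β·δ^2·24239 = β·δ^4·31300; dividing through, δ^2 = 24239/31300 = 0.77441, so δ = 0.88001.
Substituting δ into 15876 = β·δ·35100: β = 15876/(30888.178) ≈ 0.514.

β ≈ 0.514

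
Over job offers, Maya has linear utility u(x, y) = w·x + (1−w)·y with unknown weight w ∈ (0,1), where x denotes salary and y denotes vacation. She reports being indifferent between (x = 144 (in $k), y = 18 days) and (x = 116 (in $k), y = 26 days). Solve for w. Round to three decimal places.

w = 0.222

Equating utilities: w·144 + (1−w)·18 = w·116 + (1−w)·26.
Rearranging, 28·w − 8·(1−w) = 0.
So w/(1−w) = 8/28 = 0.2857, giving w = 8/(28+8) = 0.222.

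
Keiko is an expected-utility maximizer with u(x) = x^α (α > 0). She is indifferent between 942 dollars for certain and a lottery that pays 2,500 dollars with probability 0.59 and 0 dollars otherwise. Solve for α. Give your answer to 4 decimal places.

Since u(0) = 0, the lottery's EU is 0.59·2500^α.
Setting u(942) equal to that: 942^α = 0.59·2500^α ⇒ (942/2500)^α = 0.59.
Taking logs: α·ln(942/2500) = ln(0.59), so α = -0.5276327 / -0.9760407 ≈ 0.5406.

α ≈ 0.5406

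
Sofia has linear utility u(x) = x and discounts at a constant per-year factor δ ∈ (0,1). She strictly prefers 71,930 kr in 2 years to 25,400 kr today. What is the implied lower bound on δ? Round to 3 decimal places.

The preference means 25400 < δ^2·71930.
Dividing by 71930: δ^2 > 0.35312. Both sides are positive, so the square root keeps the direction.
δ > (25400/71930)^(1/2) ≈ 0.594.

δ > 0.594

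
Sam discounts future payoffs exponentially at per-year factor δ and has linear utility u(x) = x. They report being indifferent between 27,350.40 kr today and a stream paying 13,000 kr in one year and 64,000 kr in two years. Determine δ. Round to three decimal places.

δ ≈ 0.560

Present value of the stream is 13000·δ + 64000·δ². Indifference gives 13000δ + 64000δ² = 27350.40.
So 64000δ² + 13000δ − 27350.40 = 0.
By the quadratic formula (taking the positive root), δ = (−13000 + √7170702400.00) / 128000 ≈ 0.560.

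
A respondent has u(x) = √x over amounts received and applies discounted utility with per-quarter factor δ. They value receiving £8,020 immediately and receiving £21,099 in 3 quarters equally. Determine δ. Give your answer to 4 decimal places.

Indifference means u(8020) = δ^3 · u(21099), so δ^3 = u(8020)/u(21099).
With u(x) = √x: δ^3 = √8020/√21099 = √(8020/21099) = 0.61653.
Hence δ = (0.61653)^(1/3) = 0.851109.

δ ≈ 0.8511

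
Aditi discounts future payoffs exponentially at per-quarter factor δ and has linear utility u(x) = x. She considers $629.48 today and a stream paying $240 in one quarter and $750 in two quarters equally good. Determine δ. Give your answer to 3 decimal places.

δ ≈ 0.770

Equating present values: 629.48 = 240δ + 750δ².
So 750δ² + 240δ − 629.48 = 0.
δ = (−240 + √(240² + 4·750·629.48)) / (2·750) = (−240 + √1946040.00) / 1500 ≈ 0.770.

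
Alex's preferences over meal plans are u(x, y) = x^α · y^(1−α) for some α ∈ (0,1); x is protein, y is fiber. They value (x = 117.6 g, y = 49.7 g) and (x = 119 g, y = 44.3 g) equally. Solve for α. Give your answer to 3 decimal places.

α ≈ 0.907

The Cobb–Douglas utilities coincide, so 117.6^α·49.7^(1−α) = 119^α·44.3^(1−α).
(117.6/119)^α = (44.3/49.7)^(1−α); take logs: α·ln(117.6/119) = (1−α)·ln(44.3/49.7), i.e. α·-0.011834 = (1−α)·-0.115020.
With A = -0.011834 and B = -0.115020: α·A = (1−α)·B, so α = B/(A+B) = -0.115020/-0.126854 ≈ 0.907.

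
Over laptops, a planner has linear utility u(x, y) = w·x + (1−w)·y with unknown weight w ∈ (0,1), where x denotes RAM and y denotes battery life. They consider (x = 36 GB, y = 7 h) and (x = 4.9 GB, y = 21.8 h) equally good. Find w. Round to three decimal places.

Indifference: w·36 + (1−w)·7 = w·4.9 + (1−w)·21.8.
Rearranging, 31.1·w − 14.8·(1−w) = 0.
So w/(1−w) = 14.8/31.1 = 0.4759, giving w = 14.8/(31.1+14.8) = 0.322.

w = 0.322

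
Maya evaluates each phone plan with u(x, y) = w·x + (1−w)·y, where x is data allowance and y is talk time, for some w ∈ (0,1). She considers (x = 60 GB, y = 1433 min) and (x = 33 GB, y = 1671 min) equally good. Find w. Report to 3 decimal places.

u(60,1433) = u(33,1671) means w·60 + (1−w)·1433 = w·33 + (1−w)·1671.
w·(60−33) = (1−w)·(1671−1433), i.e. w·27 = (1−w)·238.
Hence w = 238/(27+238) = 238/265 = 0.898.

w = 0.898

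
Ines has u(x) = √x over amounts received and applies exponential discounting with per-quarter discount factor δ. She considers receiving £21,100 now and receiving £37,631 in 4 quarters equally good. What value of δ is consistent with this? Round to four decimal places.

δ ≈ 0.9302

Indifference means u(21100) = δ^4 · u(37631), so δ^4 = u(21100)/u(37631).
Since u(x) = √x, δ^4 = √(21100/37631) = 0.74880.
Taking the 4th root: δ = 0.74880^(1/4) ≈ 0.9302.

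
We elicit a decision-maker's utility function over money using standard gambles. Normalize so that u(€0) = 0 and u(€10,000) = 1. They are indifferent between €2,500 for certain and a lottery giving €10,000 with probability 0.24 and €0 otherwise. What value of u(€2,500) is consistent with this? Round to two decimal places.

By the standard-gamble method, u(€2,500) is just the indifference probability on the best outcome: 0.24.

0.24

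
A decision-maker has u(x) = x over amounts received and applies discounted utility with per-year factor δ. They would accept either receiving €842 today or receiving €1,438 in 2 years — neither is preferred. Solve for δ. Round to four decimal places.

δ ≈ 0.7652

Indifference means u(842) = δ^2 · u(1438), so δ^2 = u(842)/u(1438).
With u(x) = x: δ^2 = 842/1438 = 0.58554.
So δ = 0.58554^(1/2) ≈ 0.7652.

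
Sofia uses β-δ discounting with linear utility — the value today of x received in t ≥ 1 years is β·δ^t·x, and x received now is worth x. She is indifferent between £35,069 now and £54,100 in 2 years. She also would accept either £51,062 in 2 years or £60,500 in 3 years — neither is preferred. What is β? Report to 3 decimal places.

Both payoffs in the second observation are in the future, so β drops out: δ^2·51062 = δ^3·60500 ⇒ δ = 51062/60500 = 0.84400.
Substituting δ into 35069 = β·δ^2·54100: β = 35069/(38537.378) ≈ 0.910.

β ≈ 0.910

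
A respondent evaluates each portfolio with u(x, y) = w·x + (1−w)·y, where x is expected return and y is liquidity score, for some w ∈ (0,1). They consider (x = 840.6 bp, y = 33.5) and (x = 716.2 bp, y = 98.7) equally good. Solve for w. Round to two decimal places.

u(840.6,33.5) = u(716.2,98.7) means w·840.6 + (1−w)·33.5 = w·716.2 + (1−w)·98.7.
Collecting terms: w·124.4 = (1−w)·65.2.
Hence w = 65.2/(124.4+65.2) = 65.2/189.6 = 0.34.

w = 0.34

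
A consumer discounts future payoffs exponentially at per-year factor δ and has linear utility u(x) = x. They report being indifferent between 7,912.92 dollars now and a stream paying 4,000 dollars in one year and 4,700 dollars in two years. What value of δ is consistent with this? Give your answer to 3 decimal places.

δ ≈ 0.940

Present value of the stream is 4000·δ + 4700·δ². Indifference gives 4000δ + 4700δ² = 7912.92.
Rearranged: 4700δ² + 4000δ − 7912.92 = 0.
δ = (−4000 + √(4000² + 4·4700·7912.92)) / (2·4700) = (−4000 + √164762896.00) / 9400 ≈ 0.940.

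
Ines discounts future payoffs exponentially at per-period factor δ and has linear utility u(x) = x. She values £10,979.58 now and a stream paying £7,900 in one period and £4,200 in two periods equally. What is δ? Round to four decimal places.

δ ≈ 0.9300

The stream is worth 7900δ + 4200δ² today, so 7900δ + 4200δ² = 10979.58.
So 4200δ² + 7900δ − 10979.58 = 0.
δ = (−7900 + √(7900² + 4·4200·10979.58)) / (2·4200) = (−7900 + √246866944.00) / 8400 ≈ 0.9300.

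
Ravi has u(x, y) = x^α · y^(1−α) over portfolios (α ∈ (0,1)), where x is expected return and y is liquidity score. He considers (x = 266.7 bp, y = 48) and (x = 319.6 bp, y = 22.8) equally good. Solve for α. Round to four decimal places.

Set the two utilities equal: 266.7^α·48^(1−α) = 319.6^α·22.8^(1−α).
(266.7/319.6)^α = (22.8/48)^(1−α); take logs: α·ln(266.7/319.6) = (1−α)·ln(22.8/48), i.e. α·-0.1809458 = (1−α)·-0.7444405.
So α/(1−α) = (-0.7444405)/(-0.1809458) = 4.1141629, and α = 4.1141629/5.1141629 ≈ 0.8045.

α ≈ 0.8045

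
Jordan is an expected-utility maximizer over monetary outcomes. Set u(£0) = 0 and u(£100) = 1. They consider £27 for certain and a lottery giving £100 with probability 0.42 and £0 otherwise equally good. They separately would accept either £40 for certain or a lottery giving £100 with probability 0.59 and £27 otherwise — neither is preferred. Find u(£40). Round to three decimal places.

From the first indifference, u(£27) = 0.42·u(£100) + 0.58·u(£0) = 0.42·1 + 0.58·0 = 0.42.
Then u(£40) = 0.59·u(£100) + 0.41·u(£27) = 0.59·1.00 + 0.41·0.42 = 0.7622.

0.762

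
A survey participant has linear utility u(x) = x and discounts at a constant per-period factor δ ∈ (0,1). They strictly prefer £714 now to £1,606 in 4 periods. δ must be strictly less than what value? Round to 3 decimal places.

The preference means 714 > δ^4·1606.
Dividing by 1606: δ^4 < 0.44458. Both sides are positive, so the 4th root keeps the direction.
δ < (714/1606)^(1/4) ≈ 0.817.

δ < 0.817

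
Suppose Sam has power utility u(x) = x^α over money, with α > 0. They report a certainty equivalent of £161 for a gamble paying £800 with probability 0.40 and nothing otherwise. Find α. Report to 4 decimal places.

α ≈ 0.5715

Since u(0) = 0, the lottery's EU is 0.40·800^α.
Equating: 161^α = 0.40·800^α, i.e. 0.2013^α = 0.40.
Take logs: α = ln 0.40 / ln(161/800) ≈ 0.571536.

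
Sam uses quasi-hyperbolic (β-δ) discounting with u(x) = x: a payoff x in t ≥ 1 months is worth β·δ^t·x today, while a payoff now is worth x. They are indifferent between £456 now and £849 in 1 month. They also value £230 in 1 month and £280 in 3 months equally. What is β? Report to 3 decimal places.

From the later pair, β·δ^1·230 = β·δ^3·280; dividing through, δ^2 = 230/280 = 0.82143, so δ = 0.90633.
The first indifference: 456 = β·δ·849, so β = 456/(δ·849) = 456/(0.90633·849) ≈ 0.593.

β ≈ 0.593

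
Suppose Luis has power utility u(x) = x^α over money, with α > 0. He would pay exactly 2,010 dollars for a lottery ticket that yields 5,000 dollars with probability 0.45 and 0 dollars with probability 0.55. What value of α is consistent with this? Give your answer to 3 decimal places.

α ≈ 0.876

EU(lottery) = 0.45·5000^α + 0.55·0 = 0.45·5000^α.
Indifference: 2010^α = 0.45·5000^α, so (2010/5000)^α = 0.45.
Take logs: α = ln 0.45 / ln(2010/5000) ≈ 0.87623.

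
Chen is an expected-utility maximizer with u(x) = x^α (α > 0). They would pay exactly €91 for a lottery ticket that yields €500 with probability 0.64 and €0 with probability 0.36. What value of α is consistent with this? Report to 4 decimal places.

α ≈ 0.2619

The lottery's expected utility is 0.64·u(500) + 0.36·u(0) = 0.64·500^α (since u(0) = 0 for α > 0).
Equating: 91^α = 0.64·500^α, i.e. 0.1820^α = 0.64.
α = ln(0.64) / ln(91/500) = -0.4462871/-1.7037486 ≈ 0.2619.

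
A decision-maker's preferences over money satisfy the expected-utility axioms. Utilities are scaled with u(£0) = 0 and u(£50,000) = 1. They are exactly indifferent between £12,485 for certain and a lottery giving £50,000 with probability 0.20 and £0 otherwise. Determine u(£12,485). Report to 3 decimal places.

0.200

By the standard-gamble method, u(£12,485) is just the indifference probability on the best outcome: 0.20.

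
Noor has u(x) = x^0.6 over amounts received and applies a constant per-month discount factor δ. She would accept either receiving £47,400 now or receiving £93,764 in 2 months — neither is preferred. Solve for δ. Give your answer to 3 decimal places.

δ ≈ 0.815

Equating discounted utilities: u(47400) = δ^2·u(93764) ⇒ δ^2 = u(47400)/u(93764).
With u(x) = x^0.6: δ^2 = 47400^0.6/93764^0.6 = (47400/93764)^0.6 = 0.66412.
Taking the square root: δ = 0.66412^(1/2) ≈ 0.815.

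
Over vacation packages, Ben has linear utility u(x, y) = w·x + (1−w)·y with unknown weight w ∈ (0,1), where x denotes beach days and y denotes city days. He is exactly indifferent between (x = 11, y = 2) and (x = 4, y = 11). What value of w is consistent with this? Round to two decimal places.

Equating utilities: w·11 + (1−w)·2 = w·4 + (1−w)·11.
Collecting terms: w·7 = (1−w)·9.
Hence w = 9/(7+9) = 9/16 = 0.56.

w = 0.56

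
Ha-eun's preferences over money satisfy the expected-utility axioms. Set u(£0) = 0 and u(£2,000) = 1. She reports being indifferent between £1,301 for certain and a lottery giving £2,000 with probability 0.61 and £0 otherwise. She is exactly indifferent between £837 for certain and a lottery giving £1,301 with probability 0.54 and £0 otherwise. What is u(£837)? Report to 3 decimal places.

0.329

First, u(£1,301) = 0.61·u(£2,000) + 0.39·u(£0) = 0.61.
Then u(£837) = 0.54·u(£1,301) + 0.46·u(£0) = 0.54·0.61 + 0.46·0.00 = 0.3294.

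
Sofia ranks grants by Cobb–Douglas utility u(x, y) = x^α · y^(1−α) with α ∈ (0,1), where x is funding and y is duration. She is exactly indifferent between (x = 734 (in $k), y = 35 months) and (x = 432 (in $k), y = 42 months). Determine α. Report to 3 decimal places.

The Cobb–Douglas utilities coincide, so 734^α·35^(1−α) = 432^α·42^(1−α).
Taking logs: α·ln 734 + (1−α)·ln 35 = α·ln 432 + (1−α)·ln 42, i.e. α·0.530083 = (1−α)·0.182322.
Thus α·(0.712405) = 0.182322, so α = 0.182322/0.712405 ≈ 0.256.

α ≈ 0.256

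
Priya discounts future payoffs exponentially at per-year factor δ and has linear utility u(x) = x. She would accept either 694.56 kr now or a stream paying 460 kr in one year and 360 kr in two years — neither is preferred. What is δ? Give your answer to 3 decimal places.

δ ≈ 0.890

The stream is worth 460δ + 360δ² today, so 460δ + 360δ² = 694.56.
Rearranged: 360δ² + 460δ − 694.56 = 0.
δ = (−460 + √(460² + 4·360·694.56)) / (2·360) = (−460 + √1211766.40) / 720 ≈ 0.890.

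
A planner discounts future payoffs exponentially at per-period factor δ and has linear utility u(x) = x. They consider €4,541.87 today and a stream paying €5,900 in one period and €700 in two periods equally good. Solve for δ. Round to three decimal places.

δ ≈ 0.710

Present value of the stream is 5900·δ + 700·δ². Indifference gives 5900δ + 700δ² = 4541.87.
So 700δ² + 5900δ − 4541.87 = 0.
δ = (−5900 + √(5900² + 4·700·4541.87)) / (2·700) = (−5900 + √47527236.00) / 1400 ≈ 0.710.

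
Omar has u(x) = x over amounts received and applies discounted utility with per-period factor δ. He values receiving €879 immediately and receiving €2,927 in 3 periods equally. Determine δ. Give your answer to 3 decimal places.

Equating discounted utilities: u(879) = δ^3·u(2927) ⇒ δ^3 = u(879)/u(2927).
With u(x) = x: δ^3 = 879/2927 = 0.30031.
Taking the cube root: δ = 0.30031^(1/3) ≈ 0.670.

δ ≈ 0.670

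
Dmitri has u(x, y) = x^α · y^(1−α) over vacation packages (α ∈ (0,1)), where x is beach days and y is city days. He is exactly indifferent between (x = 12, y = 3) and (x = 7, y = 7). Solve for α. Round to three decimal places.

α ≈ 0.611

Set the two utilities equal: 12^α·3^(1−α) = 7^α·7^(1−α).
Taking logs: α·ln 12 + (1−α)·ln 3 = α·ln 7 + (1−α)·ln 7, i.e. α·0.538997 = (1−α)·0.847298.
Thus α·(1.386295) = 0.847298, so α = 0.847298/1.386295 ≈ 0.611.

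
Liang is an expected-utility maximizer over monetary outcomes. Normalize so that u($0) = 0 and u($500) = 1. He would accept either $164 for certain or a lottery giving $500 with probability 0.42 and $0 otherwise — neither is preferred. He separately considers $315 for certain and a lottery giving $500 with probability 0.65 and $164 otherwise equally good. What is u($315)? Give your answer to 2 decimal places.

0.80

First, u($164) = 0.42·u($500) + 0.58·u($0) = 0.42.
The second indifference gives u($315) = 0.65·u($500) + 0.35·u($164) = 0.65·1.00 + 0.35·0.42 = 0.7970.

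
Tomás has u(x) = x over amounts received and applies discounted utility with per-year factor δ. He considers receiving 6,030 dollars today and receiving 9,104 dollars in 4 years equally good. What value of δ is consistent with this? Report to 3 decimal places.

Indifference means u(6030) = δ^4 · u(9104), so δ^4 = u(6030)/u(9104).
With u(x) = x: δ^4 = 6030/9104 = 0.66235.
Hence δ = (0.66235)^(1/4) = 0.90213.

δ ≈ 0.902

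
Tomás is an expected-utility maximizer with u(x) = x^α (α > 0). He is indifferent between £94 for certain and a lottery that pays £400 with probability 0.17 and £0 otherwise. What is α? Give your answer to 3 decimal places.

α ≈ 1.224

Since u(0) = 0, the lottery's EU is 0.17·400^α.
Indifference: 94^α = 0.17·400^α, so (94/400)^α = 0.17.
α = ln(0.17) / ln(94/400) = -1.771957/-1.448170 ≈ 1.224.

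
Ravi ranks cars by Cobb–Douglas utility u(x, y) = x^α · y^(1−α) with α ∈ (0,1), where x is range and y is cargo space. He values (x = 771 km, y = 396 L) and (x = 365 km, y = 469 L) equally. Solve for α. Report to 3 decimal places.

The Cobb–Douglas utilities coincide, so 771^α·396^(1−α) = 365^α·469^(1−α).
(771/365)^α = (469/396)^(1−α); take logs: α·ln(771/365) = (1−α)·ln(469/396), i.e. α·0.747791 = (1−α)·0.169189.
So α/(1−α) = (0.169189)/(0.747791) = 0.226252, and α = 0.226252/1.226252 ≈ 0.185.

α ≈ 0.185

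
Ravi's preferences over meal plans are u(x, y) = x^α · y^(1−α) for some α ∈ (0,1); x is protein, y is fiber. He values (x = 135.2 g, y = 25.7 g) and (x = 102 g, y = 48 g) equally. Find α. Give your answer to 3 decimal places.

Indifference: 135.2^α · 25.7^(1−α) = 102^α · 48^(1−α).
(135.2/102)^α = (48/25.7)^(1−α); take logs: α·ln(135.2/102) = (1−α)·ln(48/25.7), i.e. α·0.281782 = (1−α)·0.624710.
So α/(1−α) = (0.624710)/(0.281782) = 2.216998, and α = 2.216998/3.216998 ≈ 0.689.

α ≈ 0.689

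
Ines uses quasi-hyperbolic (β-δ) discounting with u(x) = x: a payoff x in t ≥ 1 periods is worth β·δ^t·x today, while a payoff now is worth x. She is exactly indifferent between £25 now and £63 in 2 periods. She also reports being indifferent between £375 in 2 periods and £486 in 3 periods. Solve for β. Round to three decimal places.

From the later pair, β·δ^2·375 = β·δ^3·486; dividing through, δ = 375/486 = 0.77160.
Now use the now-vs-future pair: 25 = β·δ^2·63 gives β = 25/(0.59537·63) ≈ 0.667.

β ≈ 0.667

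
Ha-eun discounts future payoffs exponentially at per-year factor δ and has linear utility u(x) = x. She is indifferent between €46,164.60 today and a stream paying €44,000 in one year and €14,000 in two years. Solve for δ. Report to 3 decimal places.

δ ≈ 0.830

Present value of the stream is 44000·δ + 14000·δ². Indifference gives 44000δ + 14000δ² = 46164.60.
Rearranged: 14000δ² + 44000δ − 46164.60 = 0.
δ = (−44000 + √(44000² + 4·14000·46164.60)) / (2·14000) = (−44000 + √4521217600.00) / 28000 ≈ 0.830.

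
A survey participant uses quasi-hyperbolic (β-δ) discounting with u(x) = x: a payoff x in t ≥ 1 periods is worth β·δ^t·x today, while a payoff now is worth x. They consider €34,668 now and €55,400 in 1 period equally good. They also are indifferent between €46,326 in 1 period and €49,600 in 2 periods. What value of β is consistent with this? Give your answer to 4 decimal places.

β ≈ 0.6700

Both payoffs in the second observation are in the future, so β drops out: δ^1·46326 = δ^2·49600 ⇒ δ = 46326/49600 = 0.93399.
Substituting δ into 34668 = β·δ·55400: β = 34668/(51743.153) ≈ 0.6700.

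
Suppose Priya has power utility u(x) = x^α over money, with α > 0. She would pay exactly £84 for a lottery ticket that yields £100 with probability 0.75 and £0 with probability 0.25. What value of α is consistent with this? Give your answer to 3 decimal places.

The lottery's expected utility is 0.75·u(100) + 0.25·u(0) = 0.75·100^α (since u(0) = 0 for α > 0).
Equating: 84^α = 0.75·100^α, i.e. 0.8400^α = 0.75.
Take logs: α = ln 0.75 / ln(84/100) ≈ 1.64999.

α ≈ 1.650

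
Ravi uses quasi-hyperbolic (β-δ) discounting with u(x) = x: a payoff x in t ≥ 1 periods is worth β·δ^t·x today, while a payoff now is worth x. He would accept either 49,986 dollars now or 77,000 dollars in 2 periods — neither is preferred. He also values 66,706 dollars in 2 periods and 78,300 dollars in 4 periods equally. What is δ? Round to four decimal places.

The second indifference involves only future payoffs, so β cancels: β·δ^2·66706 = β·δ^4·78300, giving δ^2 = 66706/78300 = 0.85193, so δ = 0.92300.

δ ≈ 0.9230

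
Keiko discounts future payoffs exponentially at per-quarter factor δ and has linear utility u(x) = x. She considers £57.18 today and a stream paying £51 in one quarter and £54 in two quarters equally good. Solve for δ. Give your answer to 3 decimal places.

The stream is worth 51δ + 54δ² today, so 51δ + 54δ² = 57.18.
That is, 54δ² + 51δ − 57.18 = 0, a quadratic in δ.
By the quadratic formula (taking the positive root), δ = (−51 + √14951.88) / 108 ≈ 0.660.

δ ≈ 0.660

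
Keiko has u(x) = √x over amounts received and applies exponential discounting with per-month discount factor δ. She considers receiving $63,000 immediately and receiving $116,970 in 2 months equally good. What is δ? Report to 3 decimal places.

Indifference means u(63000) = δ^2 · u(116970), so δ^2 = u(63000)/u(116970).
With u(x) = √x: δ^2 = √63000/√116970 = √(63000/116970) = 0.73389.
So δ = 0.73389^(1/2) ≈ 0.857.

δ ≈ 0.857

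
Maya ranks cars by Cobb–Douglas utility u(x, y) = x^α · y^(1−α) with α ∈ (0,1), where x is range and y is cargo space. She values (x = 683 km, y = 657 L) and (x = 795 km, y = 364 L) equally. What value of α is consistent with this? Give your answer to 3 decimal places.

Set the two utilities equal: 683^α·657^(1−α) = 795^α·364^(1−α).
(683/795)^α = (364/657)^(1−α); take logs: α·ln(683/795) = (1−α)·ln(364/657), i.e. α·-0.151847 = (1−α)·-0.590530.
Thus α·(-0.742377) = -0.590530, so α = -0.590530/-0.742377 ≈ 0.795.

α ≈ 0.795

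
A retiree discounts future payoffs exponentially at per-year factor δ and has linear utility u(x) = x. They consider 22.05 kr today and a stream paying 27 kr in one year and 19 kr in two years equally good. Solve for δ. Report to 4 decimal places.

δ ≈ 0.5800

Present value of the stream is 27·δ + 19·δ². Indifference gives 27δ + 19δ² = 22.05.
That is, 19δ² + 27δ − 22.05 = 0, a quadratic in δ.
The positive root is δ = [−27 + √(27² + 4·19·22.05)] / (2·19) = (−27 + 49.039)/38 ≈ 0.5800.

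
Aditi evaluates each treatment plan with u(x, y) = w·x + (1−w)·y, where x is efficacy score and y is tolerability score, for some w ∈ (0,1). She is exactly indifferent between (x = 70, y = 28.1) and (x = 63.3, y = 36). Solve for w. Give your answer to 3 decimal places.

Indifference: w·70 + (1−w)·28.1 = w·63.3 + (1−w)·36.
Rearranging, 6.7·w − 7.9·(1−w) = 0.
The marginal rate of substitution is 7.9/6.7, so w = 7.9/(6.7+7.9) = 0.541.

w = 0.541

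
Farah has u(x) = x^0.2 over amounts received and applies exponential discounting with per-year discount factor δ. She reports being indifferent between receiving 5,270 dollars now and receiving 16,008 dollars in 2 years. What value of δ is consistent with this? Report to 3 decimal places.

Equating discounted utilities: u(5270) = δ^2·u(16008) ⇒ δ^2 = u(5270)/u(16008).
With u(x) = x^0.2: δ^2 = 5270^0.2/16008^0.2 = (5270/16008)^0.2 = 0.80075.
Hence δ = (0.80075)^(1/2) = 0.89484.

δ ≈ 0.895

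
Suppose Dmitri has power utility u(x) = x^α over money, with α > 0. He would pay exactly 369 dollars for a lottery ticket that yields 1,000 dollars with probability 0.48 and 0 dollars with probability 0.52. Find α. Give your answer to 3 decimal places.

The lottery's expected utility is 0.48·u(1000) + 0.52·u(0) = 0.48·1000^α (since u(0) = 0 for α > 0).
Indifference: 369^α = 0.48·1000^α, so (369/1000)^α = 0.48.
α = ln(0.48) / ln(369/1000) = -0.733969/-0.996959 ≈ 0.736.

α ≈ 0.736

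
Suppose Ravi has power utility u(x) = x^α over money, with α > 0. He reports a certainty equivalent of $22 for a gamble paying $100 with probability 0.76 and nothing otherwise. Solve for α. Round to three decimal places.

α ≈ 0.181

The lottery's expected utility is 0.76·u(100) + 0.24·u(0) = 0.76·100^α (since u(0) = 0 for α > 0).
Equating: 22^α = 0.76·100^α, i.e. 0.2200^α = 0.76.
Take logs: α = ln 0.76 / ln(22/100) ≈ 0.18125.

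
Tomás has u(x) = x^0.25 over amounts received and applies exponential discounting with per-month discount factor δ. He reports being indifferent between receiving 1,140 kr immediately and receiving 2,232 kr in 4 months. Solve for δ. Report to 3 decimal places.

δ ≈ 0.959

Equating discounted utilities: u(1140) = δ^4·u(2232) ⇒ δ^4 = u(1140)/u(2232).
With u(x) = x^0.25: δ^4 = 1140^0.25/2232^0.25 = (1140/2232)^0.25 = 0.84538.
Taking the 4th root: δ = 0.84538^(1/4) ≈ 0.959.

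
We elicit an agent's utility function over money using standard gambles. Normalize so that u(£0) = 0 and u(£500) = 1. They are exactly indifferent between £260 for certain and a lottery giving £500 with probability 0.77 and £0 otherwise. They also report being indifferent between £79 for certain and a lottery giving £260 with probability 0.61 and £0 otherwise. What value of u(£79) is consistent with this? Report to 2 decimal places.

0.47

From the first indifference, u(£260) = 0.77·u(£500) + 0.23·u(£0) = 0.77·1 + 0.23·0 = 0.77.
Chaining: u(£79) = 0.61·0.77 + 0.39·0.00 = 0.4697.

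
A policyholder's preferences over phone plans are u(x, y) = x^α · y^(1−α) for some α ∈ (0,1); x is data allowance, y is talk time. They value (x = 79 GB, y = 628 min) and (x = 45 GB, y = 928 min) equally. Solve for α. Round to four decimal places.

The Cobb–Douglas utilities coincide, so 79^α·628^(1−α) = 45^α·928^(1−α).
Rearrange to (79/45)^α = (928/628)^(1−α) and take logs: α·0.5627854 = (1−α)·0.3904916.
So α/(1−α) = (0.3904916)/(0.5627854) = 0.6938552, and α = 0.6938552/1.6938552 ≈ 0.4096.

α ≈ 0.4096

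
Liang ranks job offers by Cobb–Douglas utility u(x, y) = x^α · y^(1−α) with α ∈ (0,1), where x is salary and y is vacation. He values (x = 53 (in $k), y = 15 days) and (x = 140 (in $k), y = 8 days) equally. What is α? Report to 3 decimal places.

α ≈ 0.393

Indifference: 53^α · 15^(1−α) = 140^α · 8^(1−α).
Taking logs: α·ln 53 + (1−α)·ln 15 = α·ln 140 + (1−α)·ln 8, i.e. α·-0.971351 = (1−α)·-0.628609.
Thus α·(-1.599960) = -0.628609, so α = -0.628609/-1.599960 ≈ 0.393.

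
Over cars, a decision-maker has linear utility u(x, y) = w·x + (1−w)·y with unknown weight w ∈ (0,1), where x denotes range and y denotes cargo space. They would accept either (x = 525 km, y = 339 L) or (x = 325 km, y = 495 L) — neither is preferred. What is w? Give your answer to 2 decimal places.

u(525,339) = u(325,495) means w·525 + (1−w)·339 = w·325 + (1−w)·495.
Collecting terms: w·200 = (1−w)·156.
Hence w = 156/(200+156) = 156/356 = 0.44.

w = 0.44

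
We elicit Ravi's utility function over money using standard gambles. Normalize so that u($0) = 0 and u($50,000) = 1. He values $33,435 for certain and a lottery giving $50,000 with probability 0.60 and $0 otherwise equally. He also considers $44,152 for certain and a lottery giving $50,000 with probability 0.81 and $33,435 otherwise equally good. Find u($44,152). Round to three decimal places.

0.924

The first gamble pins u($33,435): it must equal 0.60·1 + 0.40·0 = 0.60.
Then u($44,152) = 0.81·u($50,000) + 0.19·u($33,435) = 0.81·1.00 + 0.19·0.60 = 0.9240.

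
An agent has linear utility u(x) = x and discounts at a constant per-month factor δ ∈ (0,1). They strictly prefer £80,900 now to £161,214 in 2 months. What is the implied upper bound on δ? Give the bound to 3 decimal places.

The preference means 80900 > δ^2·161214.
So δ^2 < 80900/161214 = 0.50182; taking the square root of both positive sides preserves the inequality.
δ < 0.50182^(1/2) = 0.708.

δ < 0.708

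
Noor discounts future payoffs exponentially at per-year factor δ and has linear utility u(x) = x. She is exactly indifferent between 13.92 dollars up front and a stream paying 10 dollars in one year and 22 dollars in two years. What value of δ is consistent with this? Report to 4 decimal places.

δ ≈ 0.6000

The stream is worth 10δ + 22δ² today, so 10δ + 22δ² = 13.92.
Rearranged: 22δ² + 10δ − 13.92 = 0.
δ = (−10 + √(10² + 4·22·13.92)) / (2·22) = (−10 + √1324.96) / 44 ≈ 0.6000.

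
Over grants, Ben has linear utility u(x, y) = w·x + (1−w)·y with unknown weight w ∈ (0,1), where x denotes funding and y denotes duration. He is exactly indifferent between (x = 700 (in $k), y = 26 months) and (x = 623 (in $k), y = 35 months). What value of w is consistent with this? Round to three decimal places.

Indifference: w·700 + (1−w)·26 = w·623 + (1−w)·35.
Collecting terms: w·77 = (1−w)·9.
So w/(1−w) = 9/77 = 0.1169, giving w = 9/(77+9) = 0.105.

w = 0.105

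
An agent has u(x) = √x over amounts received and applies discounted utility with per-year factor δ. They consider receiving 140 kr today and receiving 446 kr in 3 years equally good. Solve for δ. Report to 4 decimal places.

Equating discounted utilities: u(140) = δ^3·u(446) ⇒ δ^3 = u(140)/u(446).
With u(x) = √x: δ^3 = √140/√446 = √(140/446) = 0.56027.
Taking the cube root: δ = 0.56027^(1/3) ≈ 0.8244.

δ ≈ 0.8244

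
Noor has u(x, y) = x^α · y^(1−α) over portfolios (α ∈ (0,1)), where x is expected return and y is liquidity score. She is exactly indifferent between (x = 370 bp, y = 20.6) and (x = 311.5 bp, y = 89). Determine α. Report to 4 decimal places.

Set the two utilities equal: 370^α·20.6^(1−α) = 311.5^α·89^(1−α).
(370/311.5)^α = (89/20.6)^(1−α); take logs: α·ln(370/311.5) = (1−α)·ln(89/20.6), i.e. α·0.1721037 = (1−α)·1.4633453.
So α/(1−α) = (1.4633453)/(0.1721037) = 8.5026952, and α = 8.5026952/9.5026952 ≈ 0.8948.

α ≈ 0.8948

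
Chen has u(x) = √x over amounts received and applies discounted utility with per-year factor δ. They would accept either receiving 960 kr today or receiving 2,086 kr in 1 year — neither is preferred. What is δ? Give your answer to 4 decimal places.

δ ≈ 0.6784

The payoff in 1 year is discounted by δ, so u(960) = δ·u(2086) and δ = u(960)/u(2086).
Since u(x) = √x, δ = √(960/2086) = 0.67839.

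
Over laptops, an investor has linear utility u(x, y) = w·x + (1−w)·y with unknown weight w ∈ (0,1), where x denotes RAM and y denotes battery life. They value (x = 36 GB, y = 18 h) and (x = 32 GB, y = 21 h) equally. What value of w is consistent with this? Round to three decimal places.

w = 0.429

u(36,18) = u(32,21) means w·36 + (1−w)·18 = w·32 + (1−w)·21.
w·(36−32) = (1−w)·(21−18), i.e. w·4 = (1−w)·3.
So w/(1−w) = 3/4 = 0.7500, giving w = 3/(4+3) = 0.429.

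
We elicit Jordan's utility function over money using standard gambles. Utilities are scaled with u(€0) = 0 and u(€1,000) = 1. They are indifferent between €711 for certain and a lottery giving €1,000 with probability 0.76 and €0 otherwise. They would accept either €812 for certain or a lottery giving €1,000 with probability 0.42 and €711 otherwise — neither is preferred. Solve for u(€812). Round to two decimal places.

0.86

The first gamble pins u(€711): it must equal 0.76·1 + 0.24·0 = 0.76.
Chaining: u(€812) = 0.42·1.00 + 0.58·0.76 = 0.8608.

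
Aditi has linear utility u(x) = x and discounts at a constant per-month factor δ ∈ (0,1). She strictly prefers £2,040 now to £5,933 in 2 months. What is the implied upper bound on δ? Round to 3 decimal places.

δ < 0.586

Comparing present values: 2040 > δ^2·5933.
Hence δ^2 < 2040/5933 = 0.34384, and x ↦ x^(1/2) is increasing on (0,∞).
δ < (2040/5933)^(1/2) ≈ 0.586.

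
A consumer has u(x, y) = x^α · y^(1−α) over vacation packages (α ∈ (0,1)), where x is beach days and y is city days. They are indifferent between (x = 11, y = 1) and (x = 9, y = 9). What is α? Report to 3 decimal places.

The Cobb–Douglas utilities coincide, so 11^α·1^(1−α) = 9^α·9^(1−α).
Rearrange to (11/9)^α = (9/1)^(1−α) and take logs: α·0.200671 = (1−α)·2.197225.
With A = 0.200671 and B = 2.197225: α·A = (1−α)·B, so α = B/(A+B) = 2.197225/2.397896 ≈ 0.916.

α ≈ 0.916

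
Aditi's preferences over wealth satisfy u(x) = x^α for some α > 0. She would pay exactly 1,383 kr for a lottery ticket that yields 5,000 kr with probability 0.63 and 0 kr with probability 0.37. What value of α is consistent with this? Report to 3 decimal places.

α ≈ 0.360

EU(lottery) = 0.63·5000^α + 0.37·0 = 0.63·5000^α.
Equating: 1383^α = 0.63·5000^α, i.e. 0.2766^α = 0.63.
Taking logs: α·ln(1383/5000) = ln(0.63), so α = -0.462035 / -1.285183 ≈ 0.360.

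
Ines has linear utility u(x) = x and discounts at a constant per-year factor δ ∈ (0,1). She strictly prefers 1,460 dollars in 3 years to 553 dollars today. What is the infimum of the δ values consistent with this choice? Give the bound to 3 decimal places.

δ > 0.724

Comparing present values: 553 < δ^3·1460.
Dividing by 1460: δ^3 > 0.37877. Both sides are positive, so the cube root keeps the direction.
δ > (553/1460)^(1/3) ≈ 0.724.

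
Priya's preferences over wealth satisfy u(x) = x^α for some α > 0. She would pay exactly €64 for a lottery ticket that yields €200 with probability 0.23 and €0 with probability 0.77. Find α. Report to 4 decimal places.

α ≈ 1.2898

The lottery's expected utility is 0.23·u(200) + 0.77·u(0) = 0.23·200^α (since u(0) = 0 for α > 0).
Equating: 64^α = 0.23·200^α, i.e. 0.3200^α = 0.23.
Taking logs: α·ln(64/200) = ln(0.23), so α = -1.4696760 / -1.1394343 ≈ 1.2898.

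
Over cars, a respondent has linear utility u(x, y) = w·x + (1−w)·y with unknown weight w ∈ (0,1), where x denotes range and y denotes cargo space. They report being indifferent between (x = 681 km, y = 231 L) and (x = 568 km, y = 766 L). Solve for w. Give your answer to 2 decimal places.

Indifference: w·681 + (1−w)·231 = w·568 + (1−w)·766.
w·(681−568) = (1−w)·(766−231), i.e. w·113 = (1−w)·535.
So w/(1−w) = 535/113 = 4.7345, giving w = 535/(113+535) = 0.83.

w = 0.83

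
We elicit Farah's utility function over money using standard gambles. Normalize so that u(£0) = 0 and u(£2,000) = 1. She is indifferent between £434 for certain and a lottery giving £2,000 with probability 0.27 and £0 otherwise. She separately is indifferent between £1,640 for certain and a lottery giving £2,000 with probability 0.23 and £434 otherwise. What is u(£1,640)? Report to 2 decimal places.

0.44

From the first indifference, u(£434) = 0.27·u(£2,000) + 0.73·u(£0) = 0.27·1 + 0.73·0 = 0.27.
The second indifference gives u(£1,640) = 0.23·u(£2,000) + 0.77·u(£434) = 0.23·1.00 + 0.77·0.27 = 0.4379.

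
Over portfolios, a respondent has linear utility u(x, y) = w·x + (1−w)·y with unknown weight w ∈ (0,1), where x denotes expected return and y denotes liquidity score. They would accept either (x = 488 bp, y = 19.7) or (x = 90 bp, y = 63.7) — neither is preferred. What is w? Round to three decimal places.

w = 0.100

Indifference: w·488 + (1−w)·19.7 = w·90 + (1−w)·63.7.
w·(488−90) = (1−w)·(63.7−19.7), i.e. w·398 = (1−w)·44.
The marginal rate of substitution is 44/398, so w = 44/(398+44) = 0.100.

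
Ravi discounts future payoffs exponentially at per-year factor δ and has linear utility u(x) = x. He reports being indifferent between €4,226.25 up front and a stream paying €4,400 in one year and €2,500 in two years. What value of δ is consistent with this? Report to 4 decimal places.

Equating present values: 4226.25 = 4400δ + 2500δ².
So 2500δ² + 4400δ − 4226.25 = 0.
δ = (−4400 + √(4400² + 4·2500·4226.25)) / (2·2500) = (−4400 + √61622500.00) / 5000 ≈ 0.6900.

δ ≈ 0.6900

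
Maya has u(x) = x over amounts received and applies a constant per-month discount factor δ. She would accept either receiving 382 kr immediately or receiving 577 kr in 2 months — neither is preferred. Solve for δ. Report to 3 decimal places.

Indifference means u(382) = δ^2 · u(577), so δ^2 = u(382)/u(577).
With u(x) = x: δ^2 = 382/577 = 0.66205.
So δ = 0.66205^(1/2) ≈ 0.814.

δ ≈ 0.814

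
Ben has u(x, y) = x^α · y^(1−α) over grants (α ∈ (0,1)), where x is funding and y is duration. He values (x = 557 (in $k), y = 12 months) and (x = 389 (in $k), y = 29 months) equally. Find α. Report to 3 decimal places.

α ≈ 0.711

The Cobb–Douglas utilities coincide, so 557^α·12^(1−α) = 389^α·29^(1−α).
Taking logs: α·ln 557 + (1−α)·ln 12 = α·ln 389 + (1−α)·ln 29, i.e. α·0.358986 = (1−α)·0.882389.
Thus α·(1.241375) = 0.882389, so α = 0.882389/1.241375 ≈ 0.711.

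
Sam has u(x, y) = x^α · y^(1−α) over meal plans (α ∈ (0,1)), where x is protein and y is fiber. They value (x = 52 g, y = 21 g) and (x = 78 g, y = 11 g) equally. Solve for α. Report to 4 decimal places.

α ≈ 0.6146

Indifference: 52^α · 21^(1−α) = 78^α · 11^(1−α).
Rearrange to (52/78)^α = (11/21)^(1−α) and take logs: α·-0.4054651 = (1−α)·-0.6466272.
Thus α·(-1.0520923) = -0.6466272, so α = -0.6466272/-1.0520923 ≈ 0.6146.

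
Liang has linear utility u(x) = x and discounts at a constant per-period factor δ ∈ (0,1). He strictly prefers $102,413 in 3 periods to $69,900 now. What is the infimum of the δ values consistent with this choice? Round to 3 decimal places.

δ > 0.880

Under u(x) = x this choice says 69900 < δ^3·102413.
So δ^3 > 69900/102413 = 0.68253; taking the cube root of both positive sides preserves the inequality.
δ > (69900/102413)^(1/3) ≈ 0.880.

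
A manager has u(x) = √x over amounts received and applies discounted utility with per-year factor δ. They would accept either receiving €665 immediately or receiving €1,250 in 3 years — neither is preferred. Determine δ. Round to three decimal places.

δ ≈ 0.900

Indifference means u(665) = δ^3 · u(1250), so δ^3 = u(665)/u(1250).
Since u(x) = √x, δ^3 = √(665/1250) = 0.72938.
Hence δ = (0.72938)^(1/3) = 0.90016.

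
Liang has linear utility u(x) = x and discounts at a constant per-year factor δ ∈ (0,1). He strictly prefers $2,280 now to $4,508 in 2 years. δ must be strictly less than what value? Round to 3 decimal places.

δ < 0.711

Comparing present values: 2280 > δ^2·4508.
Dividing by 4508: δ^2 < 0.50577. Both sides are positive, so the square root keeps the direction.
δ < 0.50577^(1/2) = 0.711.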